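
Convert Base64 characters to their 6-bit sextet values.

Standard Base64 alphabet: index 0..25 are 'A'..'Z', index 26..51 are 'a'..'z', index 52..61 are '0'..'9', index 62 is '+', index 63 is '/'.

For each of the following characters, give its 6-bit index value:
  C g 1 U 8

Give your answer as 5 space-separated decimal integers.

Answer: 2 32 53 20 60

Derivation:
'C': A..Z range, ord('C') − ord('A') = 2
'g': a..z range, 26 + ord('g') − ord('a') = 32
'1': 0..9 range, 52 + ord('1') − ord('0') = 53
'U': A..Z range, ord('U') − ord('A') = 20
'8': 0..9 range, 52 + ord('8') − ord('0') = 60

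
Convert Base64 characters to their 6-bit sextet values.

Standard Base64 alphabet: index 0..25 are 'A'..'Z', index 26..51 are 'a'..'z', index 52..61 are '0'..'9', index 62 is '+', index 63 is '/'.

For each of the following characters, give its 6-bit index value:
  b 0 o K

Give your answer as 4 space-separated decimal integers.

'b': a..z range, 26 + ord('b') − ord('a') = 27
'0': 0..9 range, 52 + ord('0') − ord('0') = 52
'o': a..z range, 26 + ord('o') − ord('a') = 40
'K': A..Z range, ord('K') − ord('A') = 10

Answer: 27 52 40 10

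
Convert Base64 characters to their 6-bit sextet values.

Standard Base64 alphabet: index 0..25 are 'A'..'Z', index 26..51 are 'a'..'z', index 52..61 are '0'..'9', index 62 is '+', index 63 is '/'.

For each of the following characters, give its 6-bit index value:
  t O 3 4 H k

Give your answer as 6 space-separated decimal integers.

't': a..z range, 26 + ord('t') − ord('a') = 45
'O': A..Z range, ord('O') − ord('A') = 14
'3': 0..9 range, 52 + ord('3') − ord('0') = 55
'4': 0..9 range, 52 + ord('4') − ord('0') = 56
'H': A..Z range, ord('H') − ord('A') = 7
'k': a..z range, 26 + ord('k') − ord('a') = 36

Answer: 45 14 55 56 7 36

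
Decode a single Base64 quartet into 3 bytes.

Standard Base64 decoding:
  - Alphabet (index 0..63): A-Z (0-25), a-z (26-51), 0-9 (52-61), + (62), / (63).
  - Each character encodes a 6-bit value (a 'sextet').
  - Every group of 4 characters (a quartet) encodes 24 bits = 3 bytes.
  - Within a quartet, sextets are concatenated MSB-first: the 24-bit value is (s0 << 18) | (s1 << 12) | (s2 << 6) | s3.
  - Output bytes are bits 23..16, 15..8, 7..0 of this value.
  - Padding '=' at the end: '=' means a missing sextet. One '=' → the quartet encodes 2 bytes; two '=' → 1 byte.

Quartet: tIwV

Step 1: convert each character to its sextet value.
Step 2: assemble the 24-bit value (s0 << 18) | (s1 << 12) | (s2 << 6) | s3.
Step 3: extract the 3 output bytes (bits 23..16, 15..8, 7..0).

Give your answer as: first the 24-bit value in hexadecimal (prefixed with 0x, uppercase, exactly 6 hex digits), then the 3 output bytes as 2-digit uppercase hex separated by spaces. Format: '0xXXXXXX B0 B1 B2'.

Answer: 0xB48C15 B4 8C 15

Derivation:
Sextets: t=45, I=8, w=48, V=21
24-bit: (45<<18) | (8<<12) | (48<<6) | 21
      = 0xB40000 | 0x008000 | 0x000C00 | 0x000015
      = 0xB48C15
Bytes: (v>>16)&0xFF=B4, (v>>8)&0xFF=8C, v&0xFF=15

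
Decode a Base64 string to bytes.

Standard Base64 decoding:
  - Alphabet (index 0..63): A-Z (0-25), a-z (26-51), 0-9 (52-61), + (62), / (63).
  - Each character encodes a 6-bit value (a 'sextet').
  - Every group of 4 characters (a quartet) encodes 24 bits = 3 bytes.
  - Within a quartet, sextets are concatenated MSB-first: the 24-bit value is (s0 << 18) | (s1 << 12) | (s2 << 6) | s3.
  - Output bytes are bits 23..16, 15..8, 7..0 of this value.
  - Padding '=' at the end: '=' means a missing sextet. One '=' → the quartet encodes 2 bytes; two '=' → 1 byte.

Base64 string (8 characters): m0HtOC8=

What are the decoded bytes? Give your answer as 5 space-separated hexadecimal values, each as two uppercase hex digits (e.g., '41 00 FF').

After char 0 ('m'=38): chars_in_quartet=1 acc=0x26 bytes_emitted=0
After char 1 ('0'=52): chars_in_quartet=2 acc=0x9B4 bytes_emitted=0
After char 2 ('H'=7): chars_in_quartet=3 acc=0x26D07 bytes_emitted=0
After char 3 ('t'=45): chars_in_quartet=4 acc=0x9B41ED -> emit 9B 41 ED, reset; bytes_emitted=3
After char 4 ('O'=14): chars_in_quartet=1 acc=0xE bytes_emitted=3
After char 5 ('C'=2): chars_in_quartet=2 acc=0x382 bytes_emitted=3
After char 6 ('8'=60): chars_in_quartet=3 acc=0xE0BC bytes_emitted=3
Padding '=': partial quartet acc=0xE0BC -> emit 38 2F; bytes_emitted=5

Answer: 9B 41 ED 38 2F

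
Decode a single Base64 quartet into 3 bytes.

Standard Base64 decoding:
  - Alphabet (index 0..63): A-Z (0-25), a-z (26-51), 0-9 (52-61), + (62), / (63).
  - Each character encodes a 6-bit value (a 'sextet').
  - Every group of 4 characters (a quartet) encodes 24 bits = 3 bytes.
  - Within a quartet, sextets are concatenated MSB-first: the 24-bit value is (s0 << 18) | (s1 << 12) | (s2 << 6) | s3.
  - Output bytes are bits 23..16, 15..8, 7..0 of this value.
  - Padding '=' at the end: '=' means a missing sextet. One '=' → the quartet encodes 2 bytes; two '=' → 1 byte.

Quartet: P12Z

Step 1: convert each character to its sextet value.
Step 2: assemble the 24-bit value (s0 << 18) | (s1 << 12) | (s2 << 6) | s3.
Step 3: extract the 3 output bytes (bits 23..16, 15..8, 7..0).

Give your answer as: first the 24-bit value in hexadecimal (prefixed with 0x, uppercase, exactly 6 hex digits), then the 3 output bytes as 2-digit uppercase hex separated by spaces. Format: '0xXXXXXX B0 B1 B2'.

Answer: 0x3F5D99 3F 5D 99

Derivation:
Sextets: P=15, 1=53, 2=54, Z=25
24-bit: (15<<18) | (53<<12) | (54<<6) | 25
      = 0x3C0000 | 0x035000 | 0x000D80 | 0x000019
      = 0x3F5D99
Bytes: (v>>16)&0xFF=3F, (v>>8)&0xFF=5D, v&0xFF=99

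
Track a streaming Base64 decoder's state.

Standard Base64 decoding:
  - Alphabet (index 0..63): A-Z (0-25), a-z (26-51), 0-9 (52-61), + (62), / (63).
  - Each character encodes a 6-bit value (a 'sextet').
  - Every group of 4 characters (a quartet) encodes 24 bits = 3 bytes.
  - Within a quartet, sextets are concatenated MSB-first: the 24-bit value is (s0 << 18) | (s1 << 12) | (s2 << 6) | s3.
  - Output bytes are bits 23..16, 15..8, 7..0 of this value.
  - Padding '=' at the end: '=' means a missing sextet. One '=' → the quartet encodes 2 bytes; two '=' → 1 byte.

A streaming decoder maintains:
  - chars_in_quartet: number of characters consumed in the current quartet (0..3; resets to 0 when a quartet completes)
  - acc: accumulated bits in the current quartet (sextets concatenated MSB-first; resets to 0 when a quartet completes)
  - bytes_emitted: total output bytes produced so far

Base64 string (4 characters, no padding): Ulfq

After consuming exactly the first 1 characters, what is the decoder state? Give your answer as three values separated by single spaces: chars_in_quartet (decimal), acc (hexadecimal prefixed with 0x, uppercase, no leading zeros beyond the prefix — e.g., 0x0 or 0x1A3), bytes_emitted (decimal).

After char 0 ('U'=20): chars_in_quartet=1 acc=0x14 bytes_emitted=0

Answer: 1 0x14 0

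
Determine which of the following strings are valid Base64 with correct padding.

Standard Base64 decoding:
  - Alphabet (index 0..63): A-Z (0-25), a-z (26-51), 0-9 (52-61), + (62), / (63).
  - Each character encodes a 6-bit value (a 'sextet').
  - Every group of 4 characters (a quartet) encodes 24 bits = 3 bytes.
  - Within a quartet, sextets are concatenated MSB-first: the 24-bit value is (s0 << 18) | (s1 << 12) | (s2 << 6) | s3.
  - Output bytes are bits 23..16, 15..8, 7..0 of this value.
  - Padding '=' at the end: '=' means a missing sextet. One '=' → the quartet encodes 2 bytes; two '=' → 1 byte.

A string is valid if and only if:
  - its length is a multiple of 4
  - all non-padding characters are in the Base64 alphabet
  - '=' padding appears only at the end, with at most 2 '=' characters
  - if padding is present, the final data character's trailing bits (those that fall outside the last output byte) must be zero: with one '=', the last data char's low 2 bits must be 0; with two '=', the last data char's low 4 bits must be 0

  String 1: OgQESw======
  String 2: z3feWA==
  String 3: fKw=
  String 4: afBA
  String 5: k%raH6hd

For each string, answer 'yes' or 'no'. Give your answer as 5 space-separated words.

Answer: no yes yes yes no

Derivation:
String 1: 'OgQESw======' → invalid (6 pad chars (max 2))
String 2: 'z3feWA==' → valid
String 3: 'fKw=' → valid
String 4: 'afBA' → valid
String 5: 'k%raH6hd' → invalid (bad char(s): ['%'])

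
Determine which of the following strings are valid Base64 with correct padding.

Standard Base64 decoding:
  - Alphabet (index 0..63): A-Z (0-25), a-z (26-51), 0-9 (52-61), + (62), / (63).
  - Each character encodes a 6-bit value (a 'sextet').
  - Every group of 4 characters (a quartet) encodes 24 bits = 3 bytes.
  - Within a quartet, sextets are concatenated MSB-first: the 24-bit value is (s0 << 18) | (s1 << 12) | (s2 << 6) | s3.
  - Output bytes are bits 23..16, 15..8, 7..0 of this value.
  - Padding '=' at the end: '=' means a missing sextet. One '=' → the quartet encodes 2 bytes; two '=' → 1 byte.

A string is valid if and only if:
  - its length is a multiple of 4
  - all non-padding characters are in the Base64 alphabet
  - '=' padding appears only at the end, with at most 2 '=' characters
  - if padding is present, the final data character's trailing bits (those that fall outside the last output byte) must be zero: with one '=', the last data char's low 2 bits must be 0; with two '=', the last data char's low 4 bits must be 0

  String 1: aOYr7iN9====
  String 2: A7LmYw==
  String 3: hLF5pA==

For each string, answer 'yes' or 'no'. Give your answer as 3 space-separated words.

String 1: 'aOYr7iN9====' → invalid (4 pad chars (max 2))
String 2: 'A7LmYw==' → valid
String 3: 'hLF5pA==' → valid

Answer: no yes yes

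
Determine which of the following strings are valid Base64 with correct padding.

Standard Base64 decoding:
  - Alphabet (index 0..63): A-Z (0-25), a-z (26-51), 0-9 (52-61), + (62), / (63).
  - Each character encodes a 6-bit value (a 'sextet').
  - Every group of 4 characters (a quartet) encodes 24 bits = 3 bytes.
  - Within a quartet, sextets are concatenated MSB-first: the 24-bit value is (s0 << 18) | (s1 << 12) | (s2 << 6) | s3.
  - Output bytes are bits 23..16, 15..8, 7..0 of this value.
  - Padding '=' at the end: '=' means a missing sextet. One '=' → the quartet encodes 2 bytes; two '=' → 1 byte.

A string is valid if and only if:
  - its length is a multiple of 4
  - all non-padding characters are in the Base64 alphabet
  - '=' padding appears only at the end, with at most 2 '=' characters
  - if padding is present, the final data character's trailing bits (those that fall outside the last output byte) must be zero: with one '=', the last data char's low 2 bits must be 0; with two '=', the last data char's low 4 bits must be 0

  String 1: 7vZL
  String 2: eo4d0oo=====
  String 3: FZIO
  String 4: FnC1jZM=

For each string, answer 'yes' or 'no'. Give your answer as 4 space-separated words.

String 1: '7vZL' → valid
String 2: 'eo4d0oo=====' → invalid (5 pad chars (max 2))
String 3: 'FZIO' → valid
String 4: 'FnC1jZM=' → valid

Answer: yes no yes yes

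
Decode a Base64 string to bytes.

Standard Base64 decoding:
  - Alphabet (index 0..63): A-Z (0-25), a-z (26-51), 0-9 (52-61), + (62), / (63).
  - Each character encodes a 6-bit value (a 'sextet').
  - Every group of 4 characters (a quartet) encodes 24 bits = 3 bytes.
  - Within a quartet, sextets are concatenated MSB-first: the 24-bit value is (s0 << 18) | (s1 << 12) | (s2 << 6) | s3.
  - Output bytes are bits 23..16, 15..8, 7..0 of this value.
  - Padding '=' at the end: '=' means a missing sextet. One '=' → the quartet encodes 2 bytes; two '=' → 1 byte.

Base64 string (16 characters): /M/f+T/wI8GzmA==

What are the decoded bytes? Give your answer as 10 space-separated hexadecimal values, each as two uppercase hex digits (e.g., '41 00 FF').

After char 0 ('/'=63): chars_in_quartet=1 acc=0x3F bytes_emitted=0
After char 1 ('M'=12): chars_in_quartet=2 acc=0xFCC bytes_emitted=0
After char 2 ('/'=63): chars_in_quartet=3 acc=0x3F33F bytes_emitted=0
After char 3 ('f'=31): chars_in_quartet=4 acc=0xFCCFDF -> emit FC CF DF, reset; bytes_emitted=3
After char 4 ('+'=62): chars_in_quartet=1 acc=0x3E bytes_emitted=3
After char 5 ('T'=19): chars_in_quartet=2 acc=0xF93 bytes_emitted=3
After char 6 ('/'=63): chars_in_quartet=3 acc=0x3E4FF bytes_emitted=3
After char 7 ('w'=48): chars_in_quartet=4 acc=0xF93FF0 -> emit F9 3F F0, reset; bytes_emitted=6
After char 8 ('I'=8): chars_in_quartet=1 acc=0x8 bytes_emitted=6
After char 9 ('8'=60): chars_in_quartet=2 acc=0x23C bytes_emitted=6
After char 10 ('G'=6): chars_in_quartet=3 acc=0x8F06 bytes_emitted=6
After char 11 ('z'=51): chars_in_quartet=4 acc=0x23C1B3 -> emit 23 C1 B3, reset; bytes_emitted=9
After char 12 ('m'=38): chars_in_quartet=1 acc=0x26 bytes_emitted=9
After char 13 ('A'=0): chars_in_quartet=2 acc=0x980 bytes_emitted=9
Padding '==': partial quartet acc=0x980 -> emit 98; bytes_emitted=10

Answer: FC CF DF F9 3F F0 23 C1 B3 98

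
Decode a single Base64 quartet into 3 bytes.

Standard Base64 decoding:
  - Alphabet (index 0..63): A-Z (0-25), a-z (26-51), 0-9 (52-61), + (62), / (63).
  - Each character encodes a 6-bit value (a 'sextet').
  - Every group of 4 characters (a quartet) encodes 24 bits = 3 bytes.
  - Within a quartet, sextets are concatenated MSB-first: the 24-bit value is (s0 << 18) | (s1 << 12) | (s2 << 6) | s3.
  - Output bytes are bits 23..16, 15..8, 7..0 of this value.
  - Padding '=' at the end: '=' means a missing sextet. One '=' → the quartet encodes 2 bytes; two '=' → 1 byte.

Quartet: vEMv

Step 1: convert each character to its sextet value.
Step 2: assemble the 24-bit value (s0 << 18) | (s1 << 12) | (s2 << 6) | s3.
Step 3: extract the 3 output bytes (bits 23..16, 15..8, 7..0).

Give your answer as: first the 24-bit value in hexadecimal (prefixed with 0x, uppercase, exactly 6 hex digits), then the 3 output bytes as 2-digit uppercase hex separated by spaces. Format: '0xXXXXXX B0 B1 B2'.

Answer: 0xBC432F BC 43 2F

Derivation:
Sextets: v=47, E=4, M=12, v=47
24-bit: (47<<18) | (4<<12) | (12<<6) | 47
      = 0xBC0000 | 0x004000 | 0x000300 | 0x00002F
      = 0xBC432F
Bytes: (v>>16)&0xFF=BC, (v>>8)&0xFF=43, v&0xFF=2F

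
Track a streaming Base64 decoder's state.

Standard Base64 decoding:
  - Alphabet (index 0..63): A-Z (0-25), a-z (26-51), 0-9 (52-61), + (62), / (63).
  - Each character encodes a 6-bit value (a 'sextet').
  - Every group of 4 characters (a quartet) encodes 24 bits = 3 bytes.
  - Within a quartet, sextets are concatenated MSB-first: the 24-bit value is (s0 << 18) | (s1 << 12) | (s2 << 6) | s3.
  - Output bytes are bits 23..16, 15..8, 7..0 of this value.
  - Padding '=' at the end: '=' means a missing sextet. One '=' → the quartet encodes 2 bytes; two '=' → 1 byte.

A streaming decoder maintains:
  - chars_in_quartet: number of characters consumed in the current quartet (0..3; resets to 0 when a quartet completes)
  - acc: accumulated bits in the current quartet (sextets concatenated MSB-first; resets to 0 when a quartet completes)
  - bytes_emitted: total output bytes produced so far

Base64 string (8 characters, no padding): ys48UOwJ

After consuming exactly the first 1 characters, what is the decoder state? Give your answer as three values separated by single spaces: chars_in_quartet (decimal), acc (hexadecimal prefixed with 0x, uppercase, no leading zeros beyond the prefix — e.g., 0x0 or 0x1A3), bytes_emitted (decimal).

After char 0 ('y'=50): chars_in_quartet=1 acc=0x32 bytes_emitted=0

Answer: 1 0x32 0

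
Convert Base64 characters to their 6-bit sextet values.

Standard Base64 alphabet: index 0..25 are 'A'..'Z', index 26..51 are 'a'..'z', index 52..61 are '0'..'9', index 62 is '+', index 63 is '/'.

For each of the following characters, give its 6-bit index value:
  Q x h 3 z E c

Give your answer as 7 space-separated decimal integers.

'Q': A..Z range, ord('Q') − ord('A') = 16
'x': a..z range, 26 + ord('x') − ord('a') = 49
'h': a..z range, 26 + ord('h') − ord('a') = 33
'3': 0..9 range, 52 + ord('3') − ord('0') = 55
'z': a..z range, 26 + ord('z') − ord('a') = 51
'E': A..Z range, ord('E') − ord('A') = 4
'c': a..z range, 26 + ord('c') − ord('a') = 28

Answer: 16 49 33 55 51 4 28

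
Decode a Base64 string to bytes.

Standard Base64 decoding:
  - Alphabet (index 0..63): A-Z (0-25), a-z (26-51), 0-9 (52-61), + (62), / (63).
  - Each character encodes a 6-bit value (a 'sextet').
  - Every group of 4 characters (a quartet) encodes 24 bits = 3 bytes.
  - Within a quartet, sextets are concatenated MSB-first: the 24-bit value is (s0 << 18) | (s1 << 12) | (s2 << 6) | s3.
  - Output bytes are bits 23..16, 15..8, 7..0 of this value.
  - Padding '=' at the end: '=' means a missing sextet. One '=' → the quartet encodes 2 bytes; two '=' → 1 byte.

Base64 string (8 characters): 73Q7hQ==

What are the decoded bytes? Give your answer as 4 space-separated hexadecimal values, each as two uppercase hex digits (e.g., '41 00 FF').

After char 0 ('7'=59): chars_in_quartet=1 acc=0x3B bytes_emitted=0
After char 1 ('3'=55): chars_in_quartet=2 acc=0xEF7 bytes_emitted=0
After char 2 ('Q'=16): chars_in_quartet=3 acc=0x3BDD0 bytes_emitted=0
After char 3 ('7'=59): chars_in_quartet=4 acc=0xEF743B -> emit EF 74 3B, reset; bytes_emitted=3
After char 4 ('h'=33): chars_in_quartet=1 acc=0x21 bytes_emitted=3
After char 5 ('Q'=16): chars_in_quartet=2 acc=0x850 bytes_emitted=3
Padding '==': partial quartet acc=0x850 -> emit 85; bytes_emitted=4

Answer: EF 74 3B 85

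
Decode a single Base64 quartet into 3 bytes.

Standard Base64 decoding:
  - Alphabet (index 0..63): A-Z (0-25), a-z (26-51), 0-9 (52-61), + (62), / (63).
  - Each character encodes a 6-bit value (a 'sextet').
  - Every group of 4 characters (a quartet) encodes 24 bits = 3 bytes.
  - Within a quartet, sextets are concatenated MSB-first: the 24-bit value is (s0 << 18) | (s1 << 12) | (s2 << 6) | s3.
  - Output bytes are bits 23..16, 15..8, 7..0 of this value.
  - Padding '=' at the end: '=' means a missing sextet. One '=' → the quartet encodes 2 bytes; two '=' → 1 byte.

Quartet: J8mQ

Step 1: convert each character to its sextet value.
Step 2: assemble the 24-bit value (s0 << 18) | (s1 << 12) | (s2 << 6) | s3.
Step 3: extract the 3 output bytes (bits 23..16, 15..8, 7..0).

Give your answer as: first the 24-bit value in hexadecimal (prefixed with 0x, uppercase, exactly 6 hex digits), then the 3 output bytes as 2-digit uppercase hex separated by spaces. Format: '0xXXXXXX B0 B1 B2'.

Answer: 0x27C990 27 C9 90

Derivation:
Sextets: J=9, 8=60, m=38, Q=16
24-bit: (9<<18) | (60<<12) | (38<<6) | 16
      = 0x240000 | 0x03C000 | 0x000980 | 0x000010
      = 0x27C990
Bytes: (v>>16)&0xFF=27, (v>>8)&0xFF=C9, v&0xFF=90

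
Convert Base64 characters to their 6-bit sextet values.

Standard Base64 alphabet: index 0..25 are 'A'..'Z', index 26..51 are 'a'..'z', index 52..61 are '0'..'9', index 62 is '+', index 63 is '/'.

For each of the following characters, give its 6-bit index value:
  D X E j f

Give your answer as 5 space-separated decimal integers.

Answer: 3 23 4 35 31

Derivation:
'D': A..Z range, ord('D') − ord('A') = 3
'X': A..Z range, ord('X') − ord('A') = 23
'E': A..Z range, ord('E') − ord('A') = 4
'j': a..z range, 26 + ord('j') − ord('a') = 35
'f': a..z range, 26 + ord('f') − ord('a') = 31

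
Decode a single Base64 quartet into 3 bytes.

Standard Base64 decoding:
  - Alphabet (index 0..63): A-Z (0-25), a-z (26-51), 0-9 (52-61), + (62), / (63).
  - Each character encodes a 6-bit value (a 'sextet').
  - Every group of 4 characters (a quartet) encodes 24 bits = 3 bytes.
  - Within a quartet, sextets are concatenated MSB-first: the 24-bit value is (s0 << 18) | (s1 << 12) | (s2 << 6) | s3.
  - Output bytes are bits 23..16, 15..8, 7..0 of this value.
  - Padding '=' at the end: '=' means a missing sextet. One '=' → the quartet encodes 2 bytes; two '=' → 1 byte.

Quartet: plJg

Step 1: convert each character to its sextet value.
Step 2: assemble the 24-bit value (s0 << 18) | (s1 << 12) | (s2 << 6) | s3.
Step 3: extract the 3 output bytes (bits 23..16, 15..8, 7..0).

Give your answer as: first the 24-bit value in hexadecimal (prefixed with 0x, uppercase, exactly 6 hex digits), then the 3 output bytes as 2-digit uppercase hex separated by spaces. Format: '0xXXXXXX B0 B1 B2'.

Sextets: p=41, l=37, J=9, g=32
24-bit: (41<<18) | (37<<12) | (9<<6) | 32
      = 0xA40000 | 0x025000 | 0x000240 | 0x000020
      = 0xA65260
Bytes: (v>>16)&0xFF=A6, (v>>8)&0xFF=52, v&0xFF=60

Answer: 0xA65260 A6 52 60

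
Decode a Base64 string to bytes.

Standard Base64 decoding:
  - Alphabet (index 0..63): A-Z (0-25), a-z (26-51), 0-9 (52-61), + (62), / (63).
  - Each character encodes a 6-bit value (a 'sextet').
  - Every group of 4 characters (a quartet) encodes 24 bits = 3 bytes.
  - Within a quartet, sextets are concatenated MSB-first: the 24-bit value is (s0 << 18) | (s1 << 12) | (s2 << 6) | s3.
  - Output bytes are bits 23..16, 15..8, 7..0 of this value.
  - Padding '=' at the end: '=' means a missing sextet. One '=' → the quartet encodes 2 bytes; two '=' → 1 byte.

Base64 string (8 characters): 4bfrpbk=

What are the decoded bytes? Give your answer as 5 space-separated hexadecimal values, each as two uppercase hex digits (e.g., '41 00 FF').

After char 0 ('4'=56): chars_in_quartet=1 acc=0x38 bytes_emitted=0
After char 1 ('b'=27): chars_in_quartet=2 acc=0xE1B bytes_emitted=0
After char 2 ('f'=31): chars_in_quartet=3 acc=0x386DF bytes_emitted=0
After char 3 ('r'=43): chars_in_quartet=4 acc=0xE1B7EB -> emit E1 B7 EB, reset; bytes_emitted=3
After char 4 ('p'=41): chars_in_quartet=1 acc=0x29 bytes_emitted=3
After char 5 ('b'=27): chars_in_quartet=2 acc=0xA5B bytes_emitted=3
After char 6 ('k'=36): chars_in_quartet=3 acc=0x296E4 bytes_emitted=3
Padding '=': partial quartet acc=0x296E4 -> emit A5 B9; bytes_emitted=5

Answer: E1 B7 EB A5 B9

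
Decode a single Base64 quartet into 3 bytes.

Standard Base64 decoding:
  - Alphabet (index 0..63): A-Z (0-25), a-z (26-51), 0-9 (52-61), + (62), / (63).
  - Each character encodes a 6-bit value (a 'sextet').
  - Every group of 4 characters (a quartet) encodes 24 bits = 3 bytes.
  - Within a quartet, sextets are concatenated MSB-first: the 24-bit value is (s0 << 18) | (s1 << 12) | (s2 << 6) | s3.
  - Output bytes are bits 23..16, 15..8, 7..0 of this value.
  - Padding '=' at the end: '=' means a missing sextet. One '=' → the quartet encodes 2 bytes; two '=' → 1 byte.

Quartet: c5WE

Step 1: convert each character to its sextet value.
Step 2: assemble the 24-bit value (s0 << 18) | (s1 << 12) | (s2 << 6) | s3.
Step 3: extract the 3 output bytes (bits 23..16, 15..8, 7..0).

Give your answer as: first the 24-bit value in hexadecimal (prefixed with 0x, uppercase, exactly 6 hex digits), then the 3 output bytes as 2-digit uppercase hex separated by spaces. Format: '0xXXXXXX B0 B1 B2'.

Sextets: c=28, 5=57, W=22, E=4
24-bit: (28<<18) | (57<<12) | (22<<6) | 4
      = 0x700000 | 0x039000 | 0x000580 | 0x000004
      = 0x739584
Bytes: (v>>16)&0xFF=73, (v>>8)&0xFF=95, v&0xFF=84

Answer: 0x739584 73 95 84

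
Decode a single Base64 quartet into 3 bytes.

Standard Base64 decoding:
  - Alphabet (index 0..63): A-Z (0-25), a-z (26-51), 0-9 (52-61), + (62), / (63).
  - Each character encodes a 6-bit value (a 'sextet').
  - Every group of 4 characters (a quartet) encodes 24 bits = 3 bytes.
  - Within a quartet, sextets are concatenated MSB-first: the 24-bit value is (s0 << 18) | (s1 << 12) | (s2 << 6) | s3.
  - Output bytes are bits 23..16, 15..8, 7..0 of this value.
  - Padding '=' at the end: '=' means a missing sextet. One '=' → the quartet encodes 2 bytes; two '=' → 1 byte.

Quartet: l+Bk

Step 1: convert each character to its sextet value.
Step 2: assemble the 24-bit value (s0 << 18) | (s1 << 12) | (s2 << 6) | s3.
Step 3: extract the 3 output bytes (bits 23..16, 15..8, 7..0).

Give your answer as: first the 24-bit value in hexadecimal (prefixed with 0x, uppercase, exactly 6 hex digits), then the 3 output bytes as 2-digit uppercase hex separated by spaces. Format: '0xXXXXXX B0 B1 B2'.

Sextets: l=37, +=62, B=1, k=36
24-bit: (37<<18) | (62<<12) | (1<<6) | 36
      = 0x940000 | 0x03E000 | 0x000040 | 0x000024
      = 0x97E064
Bytes: (v>>16)&0xFF=97, (v>>8)&0xFF=E0, v&0xFF=64

Answer: 0x97E064 97 E0 64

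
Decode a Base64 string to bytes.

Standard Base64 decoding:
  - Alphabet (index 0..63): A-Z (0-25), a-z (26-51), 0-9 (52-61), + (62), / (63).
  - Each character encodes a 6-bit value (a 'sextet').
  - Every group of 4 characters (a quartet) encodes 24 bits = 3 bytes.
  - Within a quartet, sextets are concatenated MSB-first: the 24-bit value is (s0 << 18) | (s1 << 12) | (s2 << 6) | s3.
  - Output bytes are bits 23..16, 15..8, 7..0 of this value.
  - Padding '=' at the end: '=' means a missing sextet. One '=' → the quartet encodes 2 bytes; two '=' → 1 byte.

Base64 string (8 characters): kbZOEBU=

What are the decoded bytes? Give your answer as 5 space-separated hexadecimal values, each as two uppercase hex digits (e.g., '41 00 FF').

After char 0 ('k'=36): chars_in_quartet=1 acc=0x24 bytes_emitted=0
After char 1 ('b'=27): chars_in_quartet=2 acc=0x91B bytes_emitted=0
After char 2 ('Z'=25): chars_in_quartet=3 acc=0x246D9 bytes_emitted=0
After char 3 ('O'=14): chars_in_quartet=4 acc=0x91B64E -> emit 91 B6 4E, reset; bytes_emitted=3
After char 4 ('E'=4): chars_in_quartet=1 acc=0x4 bytes_emitted=3
After char 5 ('B'=1): chars_in_quartet=2 acc=0x101 bytes_emitted=3
After char 6 ('U'=20): chars_in_quartet=3 acc=0x4054 bytes_emitted=3
Padding '=': partial quartet acc=0x4054 -> emit 10 15; bytes_emitted=5

Answer: 91 B6 4E 10 15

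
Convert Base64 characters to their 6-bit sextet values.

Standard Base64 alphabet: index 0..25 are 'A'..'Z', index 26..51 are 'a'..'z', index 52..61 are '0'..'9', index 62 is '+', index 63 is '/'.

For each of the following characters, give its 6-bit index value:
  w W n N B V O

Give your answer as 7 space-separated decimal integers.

'w': a..z range, 26 + ord('w') − ord('a') = 48
'W': A..Z range, ord('W') − ord('A') = 22
'n': a..z range, 26 + ord('n') − ord('a') = 39
'N': A..Z range, ord('N') − ord('A') = 13
'B': A..Z range, ord('B') − ord('A') = 1
'V': A..Z range, ord('V') − ord('A') = 21
'O': A..Z range, ord('O') − ord('A') = 14

Answer: 48 22 39 13 1 21 14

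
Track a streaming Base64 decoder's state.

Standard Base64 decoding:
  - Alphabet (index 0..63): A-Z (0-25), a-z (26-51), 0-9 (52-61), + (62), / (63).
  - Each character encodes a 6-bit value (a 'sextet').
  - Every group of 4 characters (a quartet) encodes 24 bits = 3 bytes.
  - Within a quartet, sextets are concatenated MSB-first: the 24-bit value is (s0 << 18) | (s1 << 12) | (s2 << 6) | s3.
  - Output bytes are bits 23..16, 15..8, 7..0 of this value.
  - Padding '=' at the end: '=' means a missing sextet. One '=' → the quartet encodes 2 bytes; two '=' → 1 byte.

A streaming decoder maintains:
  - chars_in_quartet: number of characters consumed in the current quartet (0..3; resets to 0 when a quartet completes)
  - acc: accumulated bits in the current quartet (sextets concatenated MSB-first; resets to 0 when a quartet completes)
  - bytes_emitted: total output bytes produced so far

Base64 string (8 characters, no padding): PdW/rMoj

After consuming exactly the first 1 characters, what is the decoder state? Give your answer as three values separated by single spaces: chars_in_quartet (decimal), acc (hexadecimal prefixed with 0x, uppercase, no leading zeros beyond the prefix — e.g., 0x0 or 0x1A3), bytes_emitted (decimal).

Answer: 1 0xF 0

Derivation:
After char 0 ('P'=15): chars_in_quartet=1 acc=0xF bytes_emitted=0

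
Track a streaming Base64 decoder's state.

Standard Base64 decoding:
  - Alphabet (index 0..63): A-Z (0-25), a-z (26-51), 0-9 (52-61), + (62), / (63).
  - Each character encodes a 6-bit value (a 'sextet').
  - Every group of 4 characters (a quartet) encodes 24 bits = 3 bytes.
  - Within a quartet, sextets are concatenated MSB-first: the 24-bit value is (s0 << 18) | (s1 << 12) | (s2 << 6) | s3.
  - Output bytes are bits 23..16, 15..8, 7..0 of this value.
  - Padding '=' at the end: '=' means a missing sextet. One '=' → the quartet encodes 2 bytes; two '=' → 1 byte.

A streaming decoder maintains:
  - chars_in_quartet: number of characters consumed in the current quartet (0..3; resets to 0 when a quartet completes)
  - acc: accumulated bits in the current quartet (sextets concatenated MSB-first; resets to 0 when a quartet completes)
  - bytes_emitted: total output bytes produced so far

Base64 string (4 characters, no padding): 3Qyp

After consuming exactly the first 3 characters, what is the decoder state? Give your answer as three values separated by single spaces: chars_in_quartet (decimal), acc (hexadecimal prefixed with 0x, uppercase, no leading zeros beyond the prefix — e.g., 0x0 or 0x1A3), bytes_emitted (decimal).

After char 0 ('3'=55): chars_in_quartet=1 acc=0x37 bytes_emitted=0
After char 1 ('Q'=16): chars_in_quartet=2 acc=0xDD0 bytes_emitted=0
After char 2 ('y'=50): chars_in_quartet=3 acc=0x37432 bytes_emitted=0

Answer: 3 0x37432 0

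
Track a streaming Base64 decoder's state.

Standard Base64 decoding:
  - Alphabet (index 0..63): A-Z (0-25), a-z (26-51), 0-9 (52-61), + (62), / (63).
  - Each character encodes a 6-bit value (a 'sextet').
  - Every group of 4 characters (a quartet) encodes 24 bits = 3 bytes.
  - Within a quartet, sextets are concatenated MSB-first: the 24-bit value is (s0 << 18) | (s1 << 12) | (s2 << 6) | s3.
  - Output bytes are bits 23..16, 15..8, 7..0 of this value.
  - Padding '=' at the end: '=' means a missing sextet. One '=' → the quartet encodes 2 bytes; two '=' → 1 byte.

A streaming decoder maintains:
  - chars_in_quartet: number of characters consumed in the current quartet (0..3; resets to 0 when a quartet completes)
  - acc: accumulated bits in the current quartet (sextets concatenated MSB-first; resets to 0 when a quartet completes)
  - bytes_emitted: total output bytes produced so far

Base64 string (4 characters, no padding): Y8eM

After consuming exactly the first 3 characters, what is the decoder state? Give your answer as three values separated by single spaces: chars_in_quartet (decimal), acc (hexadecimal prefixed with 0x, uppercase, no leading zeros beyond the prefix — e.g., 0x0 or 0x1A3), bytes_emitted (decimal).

After char 0 ('Y'=24): chars_in_quartet=1 acc=0x18 bytes_emitted=0
After char 1 ('8'=60): chars_in_quartet=2 acc=0x63C bytes_emitted=0
After char 2 ('e'=30): chars_in_quartet=3 acc=0x18F1E bytes_emitted=0

Answer: 3 0x18F1E 0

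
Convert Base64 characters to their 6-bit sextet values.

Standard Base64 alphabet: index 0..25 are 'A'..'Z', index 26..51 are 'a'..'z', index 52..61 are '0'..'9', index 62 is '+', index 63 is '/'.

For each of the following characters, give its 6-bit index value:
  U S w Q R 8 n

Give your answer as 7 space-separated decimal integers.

Answer: 20 18 48 16 17 60 39

Derivation:
'U': A..Z range, ord('U') − ord('A') = 20
'S': A..Z range, ord('S') − ord('A') = 18
'w': a..z range, 26 + ord('w') − ord('a') = 48
'Q': A..Z range, ord('Q') − ord('A') = 16
'R': A..Z range, ord('R') − ord('A') = 17
'8': 0..9 range, 52 + ord('8') − ord('0') = 60
'n': a..z range, 26 + ord('n') − ord('a') = 39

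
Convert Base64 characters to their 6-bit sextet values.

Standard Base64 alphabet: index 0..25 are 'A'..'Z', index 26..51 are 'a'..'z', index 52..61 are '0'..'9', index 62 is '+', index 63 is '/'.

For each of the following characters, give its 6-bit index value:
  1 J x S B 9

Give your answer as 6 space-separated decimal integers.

'1': 0..9 range, 52 + ord('1') − ord('0') = 53
'J': A..Z range, ord('J') − ord('A') = 9
'x': a..z range, 26 + ord('x') − ord('a') = 49
'S': A..Z range, ord('S') − ord('A') = 18
'B': A..Z range, ord('B') − ord('A') = 1
'9': 0..9 range, 52 + ord('9') − ord('0') = 61

Answer: 53 9 49 18 1 61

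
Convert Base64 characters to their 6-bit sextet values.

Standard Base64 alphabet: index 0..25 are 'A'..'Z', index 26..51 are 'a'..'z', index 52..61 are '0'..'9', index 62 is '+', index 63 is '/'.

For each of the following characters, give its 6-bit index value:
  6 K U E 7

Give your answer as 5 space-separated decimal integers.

'6': 0..9 range, 52 + ord('6') − ord('0') = 58
'K': A..Z range, ord('K') − ord('A') = 10
'U': A..Z range, ord('U') − ord('A') = 20
'E': A..Z range, ord('E') − ord('A') = 4
'7': 0..9 range, 52 + ord('7') − ord('0') = 59

Answer: 58 10 20 4 59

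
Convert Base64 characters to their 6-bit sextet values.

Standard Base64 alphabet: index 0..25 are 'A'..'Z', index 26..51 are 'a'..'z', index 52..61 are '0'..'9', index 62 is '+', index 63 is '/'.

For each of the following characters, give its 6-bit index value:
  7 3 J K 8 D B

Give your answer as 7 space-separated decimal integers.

'7': 0..9 range, 52 + ord('7') − ord('0') = 59
'3': 0..9 range, 52 + ord('3') − ord('0') = 55
'J': A..Z range, ord('J') − ord('A') = 9
'K': A..Z range, ord('K') − ord('A') = 10
'8': 0..9 range, 52 + ord('8') − ord('0') = 60
'D': A..Z range, ord('D') − ord('A') = 3
'B': A..Z range, ord('B') − ord('A') = 1

Answer: 59 55 9 10 60 3 1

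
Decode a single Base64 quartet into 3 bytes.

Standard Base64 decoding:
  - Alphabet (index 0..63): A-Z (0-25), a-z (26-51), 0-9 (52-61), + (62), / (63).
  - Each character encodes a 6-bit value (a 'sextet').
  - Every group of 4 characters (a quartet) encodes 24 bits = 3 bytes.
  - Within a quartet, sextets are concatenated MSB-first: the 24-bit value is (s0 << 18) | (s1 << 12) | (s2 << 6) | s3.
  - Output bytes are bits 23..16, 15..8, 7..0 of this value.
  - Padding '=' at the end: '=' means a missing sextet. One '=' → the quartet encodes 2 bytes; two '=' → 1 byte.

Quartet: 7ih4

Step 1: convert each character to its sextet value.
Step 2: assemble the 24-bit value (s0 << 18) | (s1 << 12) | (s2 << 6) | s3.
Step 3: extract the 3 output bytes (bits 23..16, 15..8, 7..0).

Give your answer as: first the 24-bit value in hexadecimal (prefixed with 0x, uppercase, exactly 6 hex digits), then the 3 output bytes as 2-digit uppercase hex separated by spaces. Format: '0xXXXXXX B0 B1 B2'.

Answer: 0xEE2878 EE 28 78

Derivation:
Sextets: 7=59, i=34, h=33, 4=56
24-bit: (59<<18) | (34<<12) | (33<<6) | 56
      = 0xEC0000 | 0x022000 | 0x000840 | 0x000038
      = 0xEE2878
Bytes: (v>>16)&0xFF=EE, (v>>8)&0xFF=28, v&0xFF=78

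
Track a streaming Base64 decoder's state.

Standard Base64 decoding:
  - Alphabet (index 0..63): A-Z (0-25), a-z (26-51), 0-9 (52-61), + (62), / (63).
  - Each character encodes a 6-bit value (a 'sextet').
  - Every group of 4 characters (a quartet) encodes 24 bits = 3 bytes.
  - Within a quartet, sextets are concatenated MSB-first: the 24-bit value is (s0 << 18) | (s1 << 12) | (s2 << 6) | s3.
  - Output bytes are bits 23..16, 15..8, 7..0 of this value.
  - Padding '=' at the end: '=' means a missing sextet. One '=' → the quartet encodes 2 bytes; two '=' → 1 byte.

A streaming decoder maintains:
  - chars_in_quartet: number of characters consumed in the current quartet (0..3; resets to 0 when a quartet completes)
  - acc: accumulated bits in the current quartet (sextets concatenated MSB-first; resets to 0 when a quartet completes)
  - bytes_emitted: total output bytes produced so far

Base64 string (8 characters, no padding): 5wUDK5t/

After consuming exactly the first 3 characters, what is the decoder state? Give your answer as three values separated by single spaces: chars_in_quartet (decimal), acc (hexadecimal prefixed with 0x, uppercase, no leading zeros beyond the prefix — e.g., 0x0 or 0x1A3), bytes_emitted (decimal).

After char 0 ('5'=57): chars_in_quartet=1 acc=0x39 bytes_emitted=0
After char 1 ('w'=48): chars_in_quartet=2 acc=0xE70 bytes_emitted=0
After char 2 ('U'=20): chars_in_quartet=3 acc=0x39C14 bytes_emitted=0

Answer: 3 0x39C14 0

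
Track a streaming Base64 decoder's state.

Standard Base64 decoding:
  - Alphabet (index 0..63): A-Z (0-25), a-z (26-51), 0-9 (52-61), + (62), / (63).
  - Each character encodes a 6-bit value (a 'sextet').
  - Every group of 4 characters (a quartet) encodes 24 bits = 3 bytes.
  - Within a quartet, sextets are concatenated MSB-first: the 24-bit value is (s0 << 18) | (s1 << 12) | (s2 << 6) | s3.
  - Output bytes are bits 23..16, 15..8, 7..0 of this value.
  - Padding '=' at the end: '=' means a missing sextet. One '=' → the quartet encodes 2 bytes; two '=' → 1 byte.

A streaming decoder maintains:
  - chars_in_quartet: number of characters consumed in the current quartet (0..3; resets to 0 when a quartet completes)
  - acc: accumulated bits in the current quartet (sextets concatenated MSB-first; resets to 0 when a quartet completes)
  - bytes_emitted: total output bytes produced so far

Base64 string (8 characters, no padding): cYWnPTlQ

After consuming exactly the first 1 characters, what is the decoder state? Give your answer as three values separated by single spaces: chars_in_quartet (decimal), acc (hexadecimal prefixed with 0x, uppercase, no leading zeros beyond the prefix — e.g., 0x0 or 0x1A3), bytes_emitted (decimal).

Answer: 1 0x1C 0

Derivation:
After char 0 ('c'=28): chars_in_quartet=1 acc=0x1C bytes_emitted=0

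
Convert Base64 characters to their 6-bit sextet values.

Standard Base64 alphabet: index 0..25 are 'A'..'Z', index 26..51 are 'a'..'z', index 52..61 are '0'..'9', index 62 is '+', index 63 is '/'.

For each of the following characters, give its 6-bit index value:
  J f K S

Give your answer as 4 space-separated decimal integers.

Answer: 9 31 10 18

Derivation:
'J': A..Z range, ord('J') − ord('A') = 9
'f': a..z range, 26 + ord('f') − ord('a') = 31
'K': A..Z range, ord('K') − ord('A') = 10
'S': A..Z range, ord('S') − ord('A') = 18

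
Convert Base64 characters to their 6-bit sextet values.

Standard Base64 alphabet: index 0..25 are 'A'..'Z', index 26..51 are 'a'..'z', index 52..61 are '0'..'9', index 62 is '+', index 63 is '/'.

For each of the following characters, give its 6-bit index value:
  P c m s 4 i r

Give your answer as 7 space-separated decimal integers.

'P': A..Z range, ord('P') − ord('A') = 15
'c': a..z range, 26 + ord('c') − ord('a') = 28
'm': a..z range, 26 + ord('m') − ord('a') = 38
's': a..z range, 26 + ord('s') − ord('a') = 44
'4': 0..9 range, 52 + ord('4') − ord('0') = 56
'i': a..z range, 26 + ord('i') − ord('a') = 34
'r': a..z range, 26 + ord('r') − ord('a') = 43

Answer: 15 28 38 44 56 34 43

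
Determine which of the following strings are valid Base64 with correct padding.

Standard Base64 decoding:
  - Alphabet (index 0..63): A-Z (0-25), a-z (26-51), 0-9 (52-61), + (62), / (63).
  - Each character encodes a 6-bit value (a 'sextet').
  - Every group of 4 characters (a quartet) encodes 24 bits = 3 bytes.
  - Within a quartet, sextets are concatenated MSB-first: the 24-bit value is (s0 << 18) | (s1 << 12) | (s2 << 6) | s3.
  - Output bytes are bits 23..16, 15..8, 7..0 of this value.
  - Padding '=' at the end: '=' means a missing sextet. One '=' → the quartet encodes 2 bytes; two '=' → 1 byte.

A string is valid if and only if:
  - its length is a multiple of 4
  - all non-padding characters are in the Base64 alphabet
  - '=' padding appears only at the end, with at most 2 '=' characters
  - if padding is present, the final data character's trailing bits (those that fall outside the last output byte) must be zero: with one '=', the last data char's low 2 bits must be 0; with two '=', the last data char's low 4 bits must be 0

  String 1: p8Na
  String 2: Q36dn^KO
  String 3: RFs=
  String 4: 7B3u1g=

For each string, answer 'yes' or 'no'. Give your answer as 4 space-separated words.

Answer: yes no yes no

Derivation:
String 1: 'p8Na' → valid
String 2: 'Q36dn^KO' → invalid (bad char(s): ['^'])
String 3: 'RFs=' → valid
String 4: '7B3u1g=' → invalid (len=7 not mult of 4)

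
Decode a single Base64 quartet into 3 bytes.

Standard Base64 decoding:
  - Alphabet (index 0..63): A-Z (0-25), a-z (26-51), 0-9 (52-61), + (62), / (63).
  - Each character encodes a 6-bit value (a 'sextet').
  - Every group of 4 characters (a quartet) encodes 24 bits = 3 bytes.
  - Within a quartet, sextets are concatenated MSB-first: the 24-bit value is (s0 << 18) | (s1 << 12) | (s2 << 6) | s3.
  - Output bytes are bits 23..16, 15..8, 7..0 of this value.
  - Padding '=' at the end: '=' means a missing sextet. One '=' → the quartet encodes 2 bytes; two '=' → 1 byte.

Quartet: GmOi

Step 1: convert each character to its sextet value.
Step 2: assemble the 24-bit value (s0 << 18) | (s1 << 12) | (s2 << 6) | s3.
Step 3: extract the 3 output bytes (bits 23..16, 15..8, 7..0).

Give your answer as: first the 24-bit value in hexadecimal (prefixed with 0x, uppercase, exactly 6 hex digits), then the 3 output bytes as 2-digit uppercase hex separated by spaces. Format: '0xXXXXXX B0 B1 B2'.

Answer: 0x1A63A2 1A 63 A2

Derivation:
Sextets: G=6, m=38, O=14, i=34
24-bit: (6<<18) | (38<<12) | (14<<6) | 34
      = 0x180000 | 0x026000 | 0x000380 | 0x000022
      = 0x1A63A2
Bytes: (v>>16)&0xFF=1A, (v>>8)&0xFF=63, v&0xFF=A2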